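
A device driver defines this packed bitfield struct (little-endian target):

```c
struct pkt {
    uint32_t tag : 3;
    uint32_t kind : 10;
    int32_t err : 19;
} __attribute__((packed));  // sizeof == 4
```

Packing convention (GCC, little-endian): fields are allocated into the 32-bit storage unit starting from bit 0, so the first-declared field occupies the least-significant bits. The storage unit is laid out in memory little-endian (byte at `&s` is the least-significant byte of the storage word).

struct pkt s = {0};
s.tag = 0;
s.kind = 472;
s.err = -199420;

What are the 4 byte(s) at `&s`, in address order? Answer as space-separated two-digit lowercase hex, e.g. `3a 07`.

tag (3b) val=0 bits=0x0 at bit 0: 0x00000000
kind (10b) val=472 bits=0x1d8 at bit 3: 0x00000ec0
err (19b) val=-199420 bits=0x4f504 at bit 13: 0x9ea08ec0
word = 0x9ea08ec0 → little-endian bytes:
  [0]=0xc0  [1]=0x8e  [2]=0xa0  [3]=0x9e

c0 8e a0 9e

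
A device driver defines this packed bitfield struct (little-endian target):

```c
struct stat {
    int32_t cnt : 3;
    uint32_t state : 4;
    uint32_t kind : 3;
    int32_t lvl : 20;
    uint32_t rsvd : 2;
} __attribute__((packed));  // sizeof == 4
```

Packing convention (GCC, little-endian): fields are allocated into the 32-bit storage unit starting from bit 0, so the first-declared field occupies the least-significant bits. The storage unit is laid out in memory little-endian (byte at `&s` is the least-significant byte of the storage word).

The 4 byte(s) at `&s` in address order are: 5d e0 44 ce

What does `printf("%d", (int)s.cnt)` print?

-3

[0]=0x5d [1]=0xe0 [2]=0x44 [3]=0xce (little-endian) → word 0xce44e05d
cnt [0+:3] = (word>>0) & 0x7 = 5  ←
state [3+:4] = (word>>3) & 0xf = 11
kind [7+:3] = (word>>7) & 0x7 = 0
lvl [10+:20] = (word>>10) & 0xfffff = 233784
rsvd [30+:2] = (word>>30) & 0x3 = 3
cnt signed 3b, MSB=1: 5 - 8 = -3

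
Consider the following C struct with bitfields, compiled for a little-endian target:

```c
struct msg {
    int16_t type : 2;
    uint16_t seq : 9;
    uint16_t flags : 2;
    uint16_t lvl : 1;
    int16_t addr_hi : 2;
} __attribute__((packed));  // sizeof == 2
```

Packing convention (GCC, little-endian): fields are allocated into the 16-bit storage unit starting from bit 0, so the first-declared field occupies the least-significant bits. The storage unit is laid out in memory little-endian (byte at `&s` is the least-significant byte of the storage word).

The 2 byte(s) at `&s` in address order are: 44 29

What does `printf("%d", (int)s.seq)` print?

[0]=0x44 [1]=0x29 (little-endian) → word 0x2944
type:2 @ bit 0 → (0x2944>>0)&0x3 = 0x0
seq:9 @ bit 2 → (0x2944>>2)&0x1ff = 0x51  ←
flags:2 @ bit 11 → (0x2944>>11)&0x3 = 0x1
lvl:1 @ bit 13 → (0x2944>>13)&0x1 = 0x1
addr_hi:2 @ bit 14 → (0x2944>>14)&0x3 = 0x0

81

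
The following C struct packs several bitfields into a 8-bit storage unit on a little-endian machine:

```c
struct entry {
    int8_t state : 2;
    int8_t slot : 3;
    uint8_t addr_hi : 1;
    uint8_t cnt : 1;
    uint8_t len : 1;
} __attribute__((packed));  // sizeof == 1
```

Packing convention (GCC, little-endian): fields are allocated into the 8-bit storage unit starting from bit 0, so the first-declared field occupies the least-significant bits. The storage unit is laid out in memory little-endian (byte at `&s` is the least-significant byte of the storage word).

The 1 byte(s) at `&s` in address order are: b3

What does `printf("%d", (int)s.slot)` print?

[0]=0xb3 (little-endian) → word 0xb3
state:2 @ bit 0 → (0xb3>>0)&0x3 = 0x3
slot:3 @ bit 2 → (0xb3>>2)&0x7 = 0x4  ←
addr_hi:1 @ bit 5 → (0xb3>>5)&0x1 = 0x1
cnt:1 @ bit 6 → (0xb3>>6)&0x1 = 0x0
len:1 @ bit 7 → (0xb3>>7)&0x1 = 0x1
slot signed 3b, MSB=1: 4 - 8 = -4

-4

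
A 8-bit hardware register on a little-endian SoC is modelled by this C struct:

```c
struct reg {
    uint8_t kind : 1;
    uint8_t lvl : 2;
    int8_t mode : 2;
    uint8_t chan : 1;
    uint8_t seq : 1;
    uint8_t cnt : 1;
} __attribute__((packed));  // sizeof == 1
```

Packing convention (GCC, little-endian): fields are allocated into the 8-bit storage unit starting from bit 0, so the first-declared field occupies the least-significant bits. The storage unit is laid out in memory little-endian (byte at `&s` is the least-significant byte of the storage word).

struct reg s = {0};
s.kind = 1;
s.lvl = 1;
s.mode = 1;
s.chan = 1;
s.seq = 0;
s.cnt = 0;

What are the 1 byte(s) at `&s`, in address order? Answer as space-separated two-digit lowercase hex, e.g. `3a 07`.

kind:1 = 1 → 0x1 << 0 → word 0x01
lvl:2 = 1 → 0x1 << 1 → word 0x03
mode:2 = 1 → 0x1 << 3 → word 0x0b
chan:1 = 1 → 0x1 << 5 → word 0x2b
seq:1 = 0 → 0x0 << 6 → word 0x2b
cnt:1 = 0 → 0x0 << 7 → word 0x2b
word = 0x2b → little-endian bytes:
  [0]=0x2b

2b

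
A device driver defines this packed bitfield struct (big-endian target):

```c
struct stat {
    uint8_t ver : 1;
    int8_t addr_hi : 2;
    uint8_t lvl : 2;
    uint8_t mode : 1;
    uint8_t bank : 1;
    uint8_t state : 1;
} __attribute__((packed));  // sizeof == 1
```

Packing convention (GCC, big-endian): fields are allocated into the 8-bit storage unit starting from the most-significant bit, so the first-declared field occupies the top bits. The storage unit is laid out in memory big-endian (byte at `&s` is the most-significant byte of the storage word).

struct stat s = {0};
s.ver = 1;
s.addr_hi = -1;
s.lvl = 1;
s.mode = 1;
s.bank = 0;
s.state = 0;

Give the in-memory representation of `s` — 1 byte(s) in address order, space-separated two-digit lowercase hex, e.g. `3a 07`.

[7+:1] ver=1 & 0x1 = 0x1; word=0x80
[5+:2] addr_hi=-1 & 0x3 = 0x3; word=0xe0
[3+:2] lvl=1 & 0x3 = 0x1; word=0xe8
[2+:1] mode=1 & 0x1 = 0x1; word=0xec
[1+:1] bank=0 & 0x1 = 0x0; word=0xec
[0+:1] state=0 & 0x1 = 0x0; word=0xec
word = 0xec → big-endian bytes:
  [0]=0xec

ec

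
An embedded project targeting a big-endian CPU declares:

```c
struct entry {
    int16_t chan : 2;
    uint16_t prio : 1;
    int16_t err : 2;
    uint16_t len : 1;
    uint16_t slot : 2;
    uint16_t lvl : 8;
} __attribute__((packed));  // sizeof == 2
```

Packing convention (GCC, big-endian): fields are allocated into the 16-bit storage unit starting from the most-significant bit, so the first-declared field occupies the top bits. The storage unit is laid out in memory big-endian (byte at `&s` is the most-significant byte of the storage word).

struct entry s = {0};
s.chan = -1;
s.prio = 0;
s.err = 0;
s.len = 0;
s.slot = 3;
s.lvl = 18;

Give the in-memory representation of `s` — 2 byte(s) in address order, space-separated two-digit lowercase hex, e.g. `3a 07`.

chan (2b) val=-1 bits=0x3 at bit 14: 0xc000
prio (1b) val=0 bits=0x0 at bit 13: 0xc000
err (2b) val=0 bits=0x0 at bit 11: 0xc000
len (1b) val=0 bits=0x0 at bit 10: 0xc000
slot (2b) val=3 bits=0x3 at bit 8: 0xc300
lvl (8b) val=18 bits=0x12 at bit 0: 0xc312
word = 0xc312 → big-endian bytes:
  [0]=0xc3  [1]=0x12

c3 12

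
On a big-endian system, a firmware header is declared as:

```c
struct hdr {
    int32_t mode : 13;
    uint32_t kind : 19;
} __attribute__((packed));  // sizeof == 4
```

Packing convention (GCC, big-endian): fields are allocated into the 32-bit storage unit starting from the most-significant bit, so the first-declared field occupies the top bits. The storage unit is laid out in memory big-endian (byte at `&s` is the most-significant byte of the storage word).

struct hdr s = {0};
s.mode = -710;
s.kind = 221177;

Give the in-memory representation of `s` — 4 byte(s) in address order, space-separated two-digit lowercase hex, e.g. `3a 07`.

e9 d3 5f f9

mode (13b) val=-710 bits=0x1d3a at bit 19: 0xe9d00000
kind (19b) val=221177 bits=0x35ff9 at bit 0: 0xe9d35ff9
word = 0xe9d35ff9 → big-endian bytes:
  [0]=0xe9  [1]=0xd3  [2]=0x5f  [3]=0xf9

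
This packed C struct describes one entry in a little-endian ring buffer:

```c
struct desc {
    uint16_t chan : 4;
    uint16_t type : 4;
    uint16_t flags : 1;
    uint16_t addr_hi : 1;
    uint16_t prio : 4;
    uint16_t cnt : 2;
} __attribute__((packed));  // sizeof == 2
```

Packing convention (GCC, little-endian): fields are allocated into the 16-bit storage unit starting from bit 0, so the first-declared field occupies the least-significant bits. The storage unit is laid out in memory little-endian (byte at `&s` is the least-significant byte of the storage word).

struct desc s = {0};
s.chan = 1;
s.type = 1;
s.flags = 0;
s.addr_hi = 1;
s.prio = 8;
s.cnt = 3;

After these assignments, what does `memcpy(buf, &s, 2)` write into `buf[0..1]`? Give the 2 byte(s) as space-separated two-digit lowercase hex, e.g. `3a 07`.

11 e2

chan (4b) val=1 bits=0x1 at bit 0: 0x0001
type (4b) val=1 bits=0x1 at bit 4: 0x0011
flags (1b) val=0 bits=0x0 at bit 8: 0x0011
addr_hi (1b) val=1 bits=0x1 at bit 9: 0x0211
prio (4b) val=8 bits=0x8 at bit 10: 0x2211
cnt (2b) val=3 bits=0x3 at bit 14: 0xe211
word = 0xe211 → little-endian bytes:
  [0]=0x11  [1]=0xe2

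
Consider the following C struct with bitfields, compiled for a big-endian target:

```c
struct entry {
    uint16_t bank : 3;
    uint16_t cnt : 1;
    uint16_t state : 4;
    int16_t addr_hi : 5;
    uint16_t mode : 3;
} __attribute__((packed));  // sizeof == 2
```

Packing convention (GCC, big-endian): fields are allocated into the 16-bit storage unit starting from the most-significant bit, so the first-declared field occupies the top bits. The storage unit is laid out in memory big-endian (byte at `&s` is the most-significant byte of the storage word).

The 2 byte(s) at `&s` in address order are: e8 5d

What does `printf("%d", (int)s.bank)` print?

7

[0]=0xe8 [1]=0x5d (big-endian) → word 0xe85d
bank:3 @ bit 13 → (0xe85d>>13)&0x7 = 0x7  ←
cnt:1 @ bit 12 → (0xe85d>>12)&0x1 = 0x0
state:4 @ bit 8 → (0xe85d>>8)&0xf = 0x8
addr_hi:5 @ bit 3 → (0xe85d>>3)&0x1f = 0xb
mode:3 @ bit 0 → (0xe85d>>0)&0x7 = 0x5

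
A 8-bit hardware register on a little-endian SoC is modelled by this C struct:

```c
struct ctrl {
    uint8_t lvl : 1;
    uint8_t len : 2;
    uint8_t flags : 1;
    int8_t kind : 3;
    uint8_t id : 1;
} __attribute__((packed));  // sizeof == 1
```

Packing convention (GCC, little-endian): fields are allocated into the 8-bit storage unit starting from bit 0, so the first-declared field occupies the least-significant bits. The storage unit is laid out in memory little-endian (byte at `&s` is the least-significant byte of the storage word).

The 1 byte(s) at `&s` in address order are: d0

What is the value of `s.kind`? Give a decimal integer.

-3

[0]=0xd0 (little-endian) → word 0xd0
lvl:1 @ bit 0 → (0xd0>>0)&0x1 = 0x0
len:2 @ bit 1 → (0xd0>>1)&0x3 = 0x0
flags:1 @ bit 3 → (0xd0>>3)&0x1 = 0x0
kind:3 @ bit 4 → (0xd0>>4)&0x7 = 0x5  ←
id:1 @ bit 7 → (0xd0>>7)&0x1 = 0x1
kind signed 3b, MSB=1: 5 - 8 = -3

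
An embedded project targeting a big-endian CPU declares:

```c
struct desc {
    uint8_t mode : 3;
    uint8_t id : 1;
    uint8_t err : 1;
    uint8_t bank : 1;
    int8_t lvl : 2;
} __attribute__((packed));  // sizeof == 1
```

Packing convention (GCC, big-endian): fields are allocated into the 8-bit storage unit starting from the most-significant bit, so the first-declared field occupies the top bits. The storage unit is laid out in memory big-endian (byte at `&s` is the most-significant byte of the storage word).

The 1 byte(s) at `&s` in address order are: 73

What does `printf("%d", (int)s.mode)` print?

3

[0]=0x73 (big-endian) → word 0x73
mode:3 @ bit 5 → (0x73>>5)&0x7 = 0x3  ←
id:1 @ bit 4 → (0x73>>4)&0x1 = 0x1
err:1 @ bit 3 → (0x73>>3)&0x1 = 0x0
bank:1 @ bit 2 → (0x73>>2)&0x1 = 0x0
lvl:2 @ bit 0 → (0x73>>0)&0x3 = 0x3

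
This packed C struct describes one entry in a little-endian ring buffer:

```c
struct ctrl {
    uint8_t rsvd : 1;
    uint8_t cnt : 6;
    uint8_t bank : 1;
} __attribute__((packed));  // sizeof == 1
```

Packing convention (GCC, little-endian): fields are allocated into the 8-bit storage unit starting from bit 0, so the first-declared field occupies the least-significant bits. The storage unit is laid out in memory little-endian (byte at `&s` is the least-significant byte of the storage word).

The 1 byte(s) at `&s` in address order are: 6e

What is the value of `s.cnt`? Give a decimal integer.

55

[0]=0x6e (little-endian) → word 0x6e
rsvd:1 @ bit 0 → (0x6e>>0)&0x1 = 0x0
cnt:6 @ bit 1 → (0x6e>>1)&0x3f = 0x37  ←
bank:1 @ bit 7 → (0x6e>>7)&0x1 = 0x0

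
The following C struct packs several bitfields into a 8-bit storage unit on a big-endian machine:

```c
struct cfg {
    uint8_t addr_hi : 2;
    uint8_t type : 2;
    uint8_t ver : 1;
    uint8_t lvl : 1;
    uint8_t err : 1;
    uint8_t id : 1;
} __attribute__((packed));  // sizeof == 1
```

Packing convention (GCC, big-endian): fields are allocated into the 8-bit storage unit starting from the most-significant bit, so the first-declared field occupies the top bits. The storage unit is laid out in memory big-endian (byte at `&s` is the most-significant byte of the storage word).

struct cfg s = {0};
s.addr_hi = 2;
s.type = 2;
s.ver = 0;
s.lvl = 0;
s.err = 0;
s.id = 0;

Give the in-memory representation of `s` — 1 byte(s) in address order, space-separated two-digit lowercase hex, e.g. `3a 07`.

a0

addr_hi (2b) val=2 bits=0x2 at bit 6: 0x80
type (2b) val=2 bits=0x2 at bit 4: 0xa0
ver (1b) val=0 bits=0x0 at bit 3: 0xa0
lvl (1b) val=0 bits=0x0 at bit 2: 0xa0
err (1b) val=0 bits=0x0 at bit 1: 0xa0
id (1b) val=0 bits=0x0 at bit 0: 0xa0
word = 0xa0 → big-endian bytes:
  [0]=0xa0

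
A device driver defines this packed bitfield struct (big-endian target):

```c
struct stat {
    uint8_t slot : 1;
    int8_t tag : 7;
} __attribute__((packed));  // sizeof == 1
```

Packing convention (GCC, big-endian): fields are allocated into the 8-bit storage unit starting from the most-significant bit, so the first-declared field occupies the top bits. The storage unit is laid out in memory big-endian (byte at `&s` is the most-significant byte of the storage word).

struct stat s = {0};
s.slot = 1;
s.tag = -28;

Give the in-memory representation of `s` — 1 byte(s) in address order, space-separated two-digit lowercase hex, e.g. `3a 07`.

slot:1 = 1 → 0x1 << 7 → word 0x80
tag:7 = -28 → 0x64 << 0 → word 0xe4
word = 0xe4 → big-endian bytes:
  [0]=0xe4

e4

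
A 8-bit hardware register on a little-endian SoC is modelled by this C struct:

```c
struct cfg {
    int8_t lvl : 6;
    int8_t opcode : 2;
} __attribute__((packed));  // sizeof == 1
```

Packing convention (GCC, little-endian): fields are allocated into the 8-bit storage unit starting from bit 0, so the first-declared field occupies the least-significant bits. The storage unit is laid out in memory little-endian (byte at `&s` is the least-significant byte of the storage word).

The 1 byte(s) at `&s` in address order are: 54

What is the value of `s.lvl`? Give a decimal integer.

[0]=0x54 (little-endian) → word 0x54
lvl [0+:6] = (word>>0) & 0x3f = 20  ←
opcode [6+:2] = (word>>6) & 0x3 = 1
lvl signed 6b, MSB=0: value = 20

20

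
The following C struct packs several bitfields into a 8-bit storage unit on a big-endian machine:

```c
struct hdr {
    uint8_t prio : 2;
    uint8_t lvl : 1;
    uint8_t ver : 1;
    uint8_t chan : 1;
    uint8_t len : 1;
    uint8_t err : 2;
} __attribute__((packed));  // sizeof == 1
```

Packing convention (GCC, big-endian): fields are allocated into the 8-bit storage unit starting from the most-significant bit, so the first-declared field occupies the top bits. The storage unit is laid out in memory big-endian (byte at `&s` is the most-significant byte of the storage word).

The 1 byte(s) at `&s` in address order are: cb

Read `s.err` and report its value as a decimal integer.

3

[0]=0xcb (big-endian) → word 0xcb
prio [6+:2] = (word>>6) & 0x3 = 3
lvl [5+:1] = (word>>5) & 0x1 = 0
ver [4+:1] = (word>>4) & 0x1 = 0
chan [3+:1] = (word>>3) & 0x1 = 1
len [2+:1] = (word>>2) & 0x1 = 0
err [0+:2] = (word>>0) & 0x3 = 3  ←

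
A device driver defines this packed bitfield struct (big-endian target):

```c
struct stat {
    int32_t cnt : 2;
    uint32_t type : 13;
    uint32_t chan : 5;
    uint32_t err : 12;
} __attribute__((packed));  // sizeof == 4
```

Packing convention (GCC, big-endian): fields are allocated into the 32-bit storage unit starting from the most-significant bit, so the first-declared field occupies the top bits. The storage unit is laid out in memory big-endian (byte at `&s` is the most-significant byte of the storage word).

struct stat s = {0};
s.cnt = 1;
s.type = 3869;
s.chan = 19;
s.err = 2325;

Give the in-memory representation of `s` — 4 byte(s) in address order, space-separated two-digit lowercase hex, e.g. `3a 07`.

cnt (2b) val=1 bits=0x1 at bit 30: 0x40000000
type (13b) val=3869 bits=0xf1d at bit 17: 0x5e3a0000
chan (5b) val=19 bits=0x13 at bit 12: 0x5e3b3000
err (12b) val=2325 bits=0x915 at bit 0: 0x5e3b3915
word = 0x5e3b3915 → big-endian bytes:
  [0]=0x5e  [1]=0x3b  [2]=0x39  [3]=0x15

5e 3b 39 15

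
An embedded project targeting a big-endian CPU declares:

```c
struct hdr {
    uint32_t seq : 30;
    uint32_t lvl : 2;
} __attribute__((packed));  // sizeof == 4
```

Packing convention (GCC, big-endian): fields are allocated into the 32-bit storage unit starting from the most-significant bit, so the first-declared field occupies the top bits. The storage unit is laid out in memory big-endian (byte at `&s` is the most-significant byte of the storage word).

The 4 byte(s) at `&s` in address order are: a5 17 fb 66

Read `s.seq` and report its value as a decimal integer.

[0]=0xa5 [1]=0x17 [2]=0xfb [3]=0x66 (big-endian) → word 0xa517fb66
seq:30 @ bit 2 → (0xa517fb66>>2)&0x3fffffff = 0x2945fed9  ←
lvl:2 @ bit 0 → (0xa517fb66>>0)&0x3 = 0x2

692453081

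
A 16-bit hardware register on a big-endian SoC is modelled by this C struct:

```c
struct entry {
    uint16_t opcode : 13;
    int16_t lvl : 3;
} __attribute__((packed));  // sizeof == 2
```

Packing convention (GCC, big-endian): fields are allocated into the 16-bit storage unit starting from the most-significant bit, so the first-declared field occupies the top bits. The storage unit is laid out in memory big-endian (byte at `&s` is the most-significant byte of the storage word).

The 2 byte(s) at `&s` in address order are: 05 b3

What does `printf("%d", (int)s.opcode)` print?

182

[0]=0x05 [1]=0xb3 (big-endian) → word 0x05b3
opcode:13 @ bit 3 → (0x05b3>>3)&0x1fff = 0xb6  ←
lvl:3 @ bit 0 → (0x05b3>>0)&0x7 = 0x3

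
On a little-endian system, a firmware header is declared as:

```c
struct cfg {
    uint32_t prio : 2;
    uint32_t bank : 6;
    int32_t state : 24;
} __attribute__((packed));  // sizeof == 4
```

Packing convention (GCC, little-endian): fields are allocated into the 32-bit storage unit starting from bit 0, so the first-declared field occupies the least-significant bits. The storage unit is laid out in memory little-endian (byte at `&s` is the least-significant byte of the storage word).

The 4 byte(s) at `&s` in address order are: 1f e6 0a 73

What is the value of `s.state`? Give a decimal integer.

7539430

[0]=0x1f [1]=0xe6 [2]=0x0a [3]=0x73 (little-endian) → word 0x730ae61f
prio:2 @ bit 0 → (0x730ae61f>>0)&0x3 = 0x3
bank:6 @ bit 2 → (0x730ae61f>>2)&0x3f = 0x7
state:24 @ bit 8 → (0x730ae61f>>8)&0xffffff = 0x730ae6  ←
state signed 24b, MSB=0: value = 7539430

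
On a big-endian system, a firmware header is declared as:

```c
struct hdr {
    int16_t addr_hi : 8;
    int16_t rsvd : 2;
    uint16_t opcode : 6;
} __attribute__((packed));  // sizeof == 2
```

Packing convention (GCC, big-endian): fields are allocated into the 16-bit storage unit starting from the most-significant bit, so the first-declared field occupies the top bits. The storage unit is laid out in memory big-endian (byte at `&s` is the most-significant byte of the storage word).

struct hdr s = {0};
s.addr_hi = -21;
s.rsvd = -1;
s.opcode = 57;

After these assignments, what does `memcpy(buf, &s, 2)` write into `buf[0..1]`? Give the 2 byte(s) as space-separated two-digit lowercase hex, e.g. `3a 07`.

[8+:8] addr_hi=-21 & 0xff = 0xeb; word=0xeb00
[6+:2] rsvd=-1 & 0x3 = 0x3; word=0xebc0
[0+:6] opcode=57 & 0x3f = 0x39; word=0xebf9
word = 0xebf9 → big-endian bytes:
  [0]=0xeb  [1]=0xf9

eb f9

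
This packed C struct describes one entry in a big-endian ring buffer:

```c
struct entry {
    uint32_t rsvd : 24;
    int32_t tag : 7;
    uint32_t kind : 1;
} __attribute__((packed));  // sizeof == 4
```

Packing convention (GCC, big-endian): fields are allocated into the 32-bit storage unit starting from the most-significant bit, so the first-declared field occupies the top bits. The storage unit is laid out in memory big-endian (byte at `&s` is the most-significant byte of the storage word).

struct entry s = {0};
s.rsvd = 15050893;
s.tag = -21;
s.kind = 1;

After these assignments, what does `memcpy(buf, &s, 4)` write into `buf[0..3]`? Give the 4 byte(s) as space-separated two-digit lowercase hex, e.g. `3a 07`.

rsvd:24 = 15050893 → 0xe5a88d << 8 → word 0xe5a88d00
tag:7 = -21 → 0x6b << 1 → word 0xe5a88dd6
kind:1 = 1 → 0x1 << 0 → word 0xe5a88dd7
word = 0xe5a88dd7 → big-endian bytes:
  [0]=0xe5  [1]=0xa8  [2]=0x8d  [3]=0xd7

e5 a8 8d d7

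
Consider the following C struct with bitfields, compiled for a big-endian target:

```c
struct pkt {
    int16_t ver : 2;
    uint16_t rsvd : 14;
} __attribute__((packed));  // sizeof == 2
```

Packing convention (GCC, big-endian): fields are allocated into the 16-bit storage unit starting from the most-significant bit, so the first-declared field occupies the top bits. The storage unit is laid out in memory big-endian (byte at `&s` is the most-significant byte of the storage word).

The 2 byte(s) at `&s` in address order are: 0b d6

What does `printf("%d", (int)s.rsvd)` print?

3030

[0]=0x0b [1]=0xd6 (big-endian) → word 0x0bd6
ver [14+:2] = (word>>14) & 0x3 = 0
rsvd [0+:14] = (word>>0) & 0x3fff = 3030  ←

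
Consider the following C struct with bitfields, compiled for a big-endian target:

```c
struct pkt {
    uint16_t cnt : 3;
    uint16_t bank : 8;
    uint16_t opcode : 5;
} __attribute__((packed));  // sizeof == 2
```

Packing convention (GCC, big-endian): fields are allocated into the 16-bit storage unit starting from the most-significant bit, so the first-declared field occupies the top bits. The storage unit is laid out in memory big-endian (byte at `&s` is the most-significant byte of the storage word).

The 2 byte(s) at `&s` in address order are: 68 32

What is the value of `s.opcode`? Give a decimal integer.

[0]=0x68 [1]=0x32 (big-endian) → word 0x6832
cnt:3 @ bit 13 → (0x6832>>13)&0x7 = 0x3
bank:8 @ bit 5 → (0x6832>>5)&0xff = 0x41
opcode:5 @ bit 0 → (0x6832>>0)&0x1f = 0x12  ←

18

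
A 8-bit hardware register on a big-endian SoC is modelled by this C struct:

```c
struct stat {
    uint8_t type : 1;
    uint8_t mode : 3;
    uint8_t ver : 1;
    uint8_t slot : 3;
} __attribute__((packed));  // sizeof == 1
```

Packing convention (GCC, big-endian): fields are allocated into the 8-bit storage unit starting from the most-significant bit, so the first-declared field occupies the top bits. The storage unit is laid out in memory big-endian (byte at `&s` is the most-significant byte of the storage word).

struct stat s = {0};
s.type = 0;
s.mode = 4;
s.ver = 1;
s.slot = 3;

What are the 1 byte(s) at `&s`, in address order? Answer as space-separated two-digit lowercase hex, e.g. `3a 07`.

[7+:1] type=0 & 0x1 = 0x0; word=0x00
[4+:3] mode=4 & 0x7 = 0x4; word=0x40
[3+:1] ver=1 & 0x1 = 0x1; word=0x48
[0+:3] slot=3 & 0x7 = 0x3; word=0x4b
word = 0x4b → big-endian bytes:
  [0]=0x4b

4b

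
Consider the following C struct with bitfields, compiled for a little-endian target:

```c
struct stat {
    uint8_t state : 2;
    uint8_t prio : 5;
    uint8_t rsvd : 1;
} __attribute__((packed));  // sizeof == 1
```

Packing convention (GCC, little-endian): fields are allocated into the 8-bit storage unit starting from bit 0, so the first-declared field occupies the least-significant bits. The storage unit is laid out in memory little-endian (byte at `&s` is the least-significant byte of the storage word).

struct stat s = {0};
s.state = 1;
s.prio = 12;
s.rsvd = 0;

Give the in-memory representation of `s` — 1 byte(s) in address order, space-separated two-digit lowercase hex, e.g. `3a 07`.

31

[0+:2] state=1 & 0x3 = 0x1; word=0x01
[2+:5] prio=12 & 0x1f = 0xc; word=0x31
[7+:1] rsvd=0 & 0x1 = 0x0; word=0x31
word = 0x31 → little-endian bytes:
  [0]=0x31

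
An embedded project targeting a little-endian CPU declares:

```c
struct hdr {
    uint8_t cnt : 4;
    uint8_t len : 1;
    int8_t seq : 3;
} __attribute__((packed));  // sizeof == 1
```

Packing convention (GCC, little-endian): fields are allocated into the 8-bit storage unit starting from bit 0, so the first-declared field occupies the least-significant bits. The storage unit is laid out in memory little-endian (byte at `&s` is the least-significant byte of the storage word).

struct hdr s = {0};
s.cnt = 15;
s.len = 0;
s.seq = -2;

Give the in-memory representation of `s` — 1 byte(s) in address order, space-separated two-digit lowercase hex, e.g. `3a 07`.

cf

cnt:4 = 15 → 0xf << 0 → word 0x0f
len:1 = 0 → 0x0 << 4 → word 0x0f
seq:3 = -2 → 0x6 << 5 → word 0xcf
word = 0xcf → little-endian bytes:
  [0]=0xcf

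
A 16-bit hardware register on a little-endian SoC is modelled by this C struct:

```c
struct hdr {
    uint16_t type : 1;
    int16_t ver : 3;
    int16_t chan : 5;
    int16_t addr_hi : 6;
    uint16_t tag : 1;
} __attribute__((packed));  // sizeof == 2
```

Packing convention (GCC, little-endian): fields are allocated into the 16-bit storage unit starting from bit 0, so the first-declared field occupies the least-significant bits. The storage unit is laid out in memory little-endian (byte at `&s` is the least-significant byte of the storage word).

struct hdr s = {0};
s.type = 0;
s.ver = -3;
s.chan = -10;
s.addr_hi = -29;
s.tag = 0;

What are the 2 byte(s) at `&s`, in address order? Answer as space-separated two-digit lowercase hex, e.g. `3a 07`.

6a 47

[0+:1] type=0 & 0x1 = 0x0; word=0x0000
[1+:3] ver=-3 & 0x7 = 0x5; word=0x000a
[4+:5] chan=-10 & 0x1f = 0x16; word=0x016a
[9+:6] addr_hi=-29 & 0x3f = 0x23; word=0x476a
[15+:1] tag=0 & 0x1 = 0x0; word=0x476a
word = 0x476a → little-endian bytes:
  [0]=0x6a  [1]=0x47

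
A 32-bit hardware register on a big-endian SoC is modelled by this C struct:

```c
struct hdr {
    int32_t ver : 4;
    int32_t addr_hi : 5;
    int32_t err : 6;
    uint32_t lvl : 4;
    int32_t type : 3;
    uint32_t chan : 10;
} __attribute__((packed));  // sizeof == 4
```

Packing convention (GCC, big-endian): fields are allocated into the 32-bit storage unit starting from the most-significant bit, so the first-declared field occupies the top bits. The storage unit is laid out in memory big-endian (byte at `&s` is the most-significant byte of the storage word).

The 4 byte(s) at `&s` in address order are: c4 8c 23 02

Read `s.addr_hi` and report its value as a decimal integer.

[0]=0xc4 [1]=0x8c [2]=0x23 [3]=0x02 (big-endian) → word 0xc48c2302
ver [28+:4] = (word>>28) & 0xf = 12
addr_hi [23+:5] = (word>>23) & 0x1f = 9  ←
err [17+:6] = (word>>17) & 0x3f = 6
lvl [13+:4] = (word>>13) & 0xf = 1
type [10+:3] = (word>>10) & 0x7 = 0
chan [0+:10] = (word>>0) & 0x3ff = 770
addr_hi signed 5b, MSB=0: value = 9

9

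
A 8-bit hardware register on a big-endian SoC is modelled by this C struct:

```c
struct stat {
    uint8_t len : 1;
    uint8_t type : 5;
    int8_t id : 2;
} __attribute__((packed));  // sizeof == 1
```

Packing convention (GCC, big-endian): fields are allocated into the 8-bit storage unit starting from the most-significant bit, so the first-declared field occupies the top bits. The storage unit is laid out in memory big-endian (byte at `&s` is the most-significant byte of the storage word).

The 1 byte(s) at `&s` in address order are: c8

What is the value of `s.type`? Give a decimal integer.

[0]=0xc8 (big-endian) → word 0xc8
len [7+:1] = (word>>7) & 0x1 = 1
type [2+:5] = (word>>2) & 0x1f = 18  ←
id [0+:2] = (word>>0) & 0x3 = 0

18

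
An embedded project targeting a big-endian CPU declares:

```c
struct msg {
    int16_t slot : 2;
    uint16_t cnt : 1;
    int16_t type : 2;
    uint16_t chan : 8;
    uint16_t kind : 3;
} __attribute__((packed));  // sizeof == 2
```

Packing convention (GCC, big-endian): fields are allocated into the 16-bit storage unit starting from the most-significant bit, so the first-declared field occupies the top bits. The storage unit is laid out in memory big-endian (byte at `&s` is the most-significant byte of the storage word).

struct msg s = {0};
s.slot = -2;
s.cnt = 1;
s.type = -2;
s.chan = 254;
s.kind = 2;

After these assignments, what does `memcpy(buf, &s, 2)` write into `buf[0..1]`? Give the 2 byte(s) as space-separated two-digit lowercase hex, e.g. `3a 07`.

[14+:2] slot=-2 & 0x3 = 0x2; word=0x8000
[13+:1] cnt=1 & 0x1 = 0x1; word=0xa000
[11+:2] type=-2 & 0x3 = 0x2; word=0xb000
[3+:8] chan=254 & 0xff = 0xfe; word=0xb7f0
[0+:3] kind=2 & 0x7 = 0x2; word=0xb7f2
word = 0xb7f2 → big-endian bytes:
  [0]=0xb7  [1]=0xf2

b7 f2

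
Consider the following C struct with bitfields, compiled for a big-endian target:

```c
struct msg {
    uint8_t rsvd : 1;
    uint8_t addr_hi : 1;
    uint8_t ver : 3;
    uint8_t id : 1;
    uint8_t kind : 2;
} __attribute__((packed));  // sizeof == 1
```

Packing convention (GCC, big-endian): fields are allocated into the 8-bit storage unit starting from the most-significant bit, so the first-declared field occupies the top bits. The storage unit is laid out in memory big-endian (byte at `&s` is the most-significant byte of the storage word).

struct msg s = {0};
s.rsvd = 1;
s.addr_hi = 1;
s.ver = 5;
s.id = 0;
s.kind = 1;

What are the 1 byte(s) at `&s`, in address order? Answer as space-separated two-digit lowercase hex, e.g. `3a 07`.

rsvd:1 = 1 → 0x1 << 7 → word 0x80
addr_hi:1 = 1 → 0x1 << 6 → word 0xc0
ver:3 = 5 → 0x5 << 3 → word 0xe8
id:1 = 0 → 0x0 << 2 → word 0xe8
kind:2 = 1 → 0x1 << 0 → word 0xe9
word = 0xe9 → big-endian bytes:
  [0]=0xe9

e9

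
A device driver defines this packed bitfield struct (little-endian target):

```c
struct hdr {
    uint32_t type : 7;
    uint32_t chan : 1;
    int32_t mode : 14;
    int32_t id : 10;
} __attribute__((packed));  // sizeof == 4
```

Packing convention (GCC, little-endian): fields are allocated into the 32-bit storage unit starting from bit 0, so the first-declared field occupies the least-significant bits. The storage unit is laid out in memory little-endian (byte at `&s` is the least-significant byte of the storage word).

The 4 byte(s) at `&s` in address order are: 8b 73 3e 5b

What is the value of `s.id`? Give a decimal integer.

364

[0]=0x8b [1]=0x73 [2]=0x3e [3]=0x5b (little-endian) → word 0x5b3e738b
type:7 @ bit 0 → (0x5b3e738b>>0)&0x7f = 0xb
chan:1 @ bit 7 → (0x5b3e738b>>7)&0x1 = 0x1
mode:14 @ bit 8 → (0x5b3e738b>>8)&0x3fff = 0x3e73
id:10 @ bit 22 → (0x5b3e738b>>22)&0x3ff = 0x16c  ←
id signed 10b, MSB=0: value = 364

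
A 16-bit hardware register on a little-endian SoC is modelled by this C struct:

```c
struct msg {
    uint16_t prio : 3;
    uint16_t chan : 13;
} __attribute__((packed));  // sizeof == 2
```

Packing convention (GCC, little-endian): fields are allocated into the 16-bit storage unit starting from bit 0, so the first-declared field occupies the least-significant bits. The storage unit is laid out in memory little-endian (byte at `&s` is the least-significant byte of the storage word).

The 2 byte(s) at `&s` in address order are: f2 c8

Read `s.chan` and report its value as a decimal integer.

[0]=0xf2 [1]=0xc8 (little-endian) → word 0xc8f2
prio:3 @ bit 0 → (0xc8f2>>0)&0x7 = 0x2
chan:13 @ bit 3 → (0xc8f2>>3)&0x1fff = 0x191e  ←

6430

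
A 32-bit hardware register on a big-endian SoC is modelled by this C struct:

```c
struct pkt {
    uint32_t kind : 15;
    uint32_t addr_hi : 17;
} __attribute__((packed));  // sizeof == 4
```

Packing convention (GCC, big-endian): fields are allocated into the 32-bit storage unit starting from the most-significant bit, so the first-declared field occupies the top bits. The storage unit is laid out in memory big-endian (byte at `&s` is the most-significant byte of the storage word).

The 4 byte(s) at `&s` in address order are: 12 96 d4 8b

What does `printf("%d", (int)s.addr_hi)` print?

[0]=0x12 [1]=0x96 [2]=0xd4 [3]=0x8b (big-endian) → word 0x1296d48b
kind:15 @ bit 17 → (0x1296d48b>>17)&0x7fff = 0x94b
addr_hi:17 @ bit 0 → (0x1296d48b>>0)&0x1ffff = 0xd48b  ←

54411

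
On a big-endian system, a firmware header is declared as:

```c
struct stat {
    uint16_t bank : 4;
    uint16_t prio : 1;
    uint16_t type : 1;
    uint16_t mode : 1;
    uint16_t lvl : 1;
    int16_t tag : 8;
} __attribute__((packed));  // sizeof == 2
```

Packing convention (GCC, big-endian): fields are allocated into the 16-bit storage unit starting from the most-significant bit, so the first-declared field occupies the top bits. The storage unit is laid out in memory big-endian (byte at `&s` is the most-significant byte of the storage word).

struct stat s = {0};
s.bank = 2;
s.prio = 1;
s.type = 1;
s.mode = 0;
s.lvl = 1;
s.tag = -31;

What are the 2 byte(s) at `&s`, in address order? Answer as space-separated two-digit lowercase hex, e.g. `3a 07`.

2d e1

[12+:4] bank=2 & 0xf = 0x2; word=0x2000
[11+:1] prio=1 & 0x1 = 0x1; word=0x2800
[10+:1] type=1 & 0x1 = 0x1; word=0x2c00
[9+:1] mode=0 & 0x1 = 0x0; word=0x2c00
[8+:1] lvl=1 & 0x1 = 0x1; word=0x2d00
[0+:8] tag=-31 & 0xff = 0xe1; word=0x2de1
word = 0x2de1 → big-endian bytes:
  [0]=0x2d  [1]=0xe1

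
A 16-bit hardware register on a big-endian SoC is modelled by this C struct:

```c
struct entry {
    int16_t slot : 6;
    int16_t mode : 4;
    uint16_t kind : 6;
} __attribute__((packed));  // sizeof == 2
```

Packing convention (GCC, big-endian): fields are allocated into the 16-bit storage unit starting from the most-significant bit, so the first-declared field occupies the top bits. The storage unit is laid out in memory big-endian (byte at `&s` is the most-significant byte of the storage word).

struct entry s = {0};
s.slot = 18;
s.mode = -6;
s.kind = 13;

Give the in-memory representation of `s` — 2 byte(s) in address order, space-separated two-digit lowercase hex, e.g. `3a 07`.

slot (6b) val=18 bits=0x12 at bit 10: 0x4800
mode (4b) val=-6 bits=0xa at bit 6: 0x4a80
kind (6b) val=13 bits=0xd at bit 0: 0x4a8d
word = 0x4a8d → big-endian bytes:
  [0]=0x4a  [1]=0x8d

4a 8d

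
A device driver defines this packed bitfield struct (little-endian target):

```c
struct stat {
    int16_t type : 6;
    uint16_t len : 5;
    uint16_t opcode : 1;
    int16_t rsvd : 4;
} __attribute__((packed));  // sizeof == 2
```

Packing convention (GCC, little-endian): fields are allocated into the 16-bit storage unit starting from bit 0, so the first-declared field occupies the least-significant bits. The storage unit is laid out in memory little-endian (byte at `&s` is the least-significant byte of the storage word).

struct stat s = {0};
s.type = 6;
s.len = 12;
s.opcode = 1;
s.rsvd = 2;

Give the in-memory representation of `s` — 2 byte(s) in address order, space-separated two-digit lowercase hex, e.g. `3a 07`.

06 2b

type:6 = 6 → 0x6 << 0 → word 0x0006
len:5 = 12 → 0xc << 6 → word 0x0306
opcode:1 = 1 → 0x1 << 11 → word 0x0b06
rsvd:4 = 2 → 0x2 << 12 → word 0x2b06
word = 0x2b06 → little-endian bytes:
  [0]=0x06  [1]=0x2b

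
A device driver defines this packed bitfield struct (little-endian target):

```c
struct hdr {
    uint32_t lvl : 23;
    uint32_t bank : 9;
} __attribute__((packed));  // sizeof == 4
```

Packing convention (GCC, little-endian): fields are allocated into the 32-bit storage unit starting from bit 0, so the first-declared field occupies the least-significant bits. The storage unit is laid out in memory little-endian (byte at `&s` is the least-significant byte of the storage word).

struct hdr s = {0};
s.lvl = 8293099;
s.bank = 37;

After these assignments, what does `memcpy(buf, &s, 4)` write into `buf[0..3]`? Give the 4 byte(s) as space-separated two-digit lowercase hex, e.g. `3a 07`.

lvl:23 = 8293099 → 0x7e8aeb << 0 → word 0x007e8aeb
bank:9 = 37 → 0x25 << 23 → word 0x12fe8aeb
word = 0x12fe8aeb → little-endian bytes:
  [0]=0xeb  [1]=0x8a  [2]=0xfe  [3]=0x12

eb 8a fe 12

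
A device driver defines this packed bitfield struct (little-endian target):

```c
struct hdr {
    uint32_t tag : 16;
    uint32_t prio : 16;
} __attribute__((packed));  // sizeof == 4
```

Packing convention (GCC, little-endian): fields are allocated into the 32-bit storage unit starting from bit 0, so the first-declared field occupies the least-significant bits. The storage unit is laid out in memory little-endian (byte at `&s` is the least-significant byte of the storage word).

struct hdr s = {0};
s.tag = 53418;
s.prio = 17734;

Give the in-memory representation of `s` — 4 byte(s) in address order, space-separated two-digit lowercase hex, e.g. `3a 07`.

tag (16b) val=53418 bits=0xd0aa at bit 0: 0x0000d0aa
prio (16b) val=17734 bits=0x4546 at bit 16: 0x4546d0aa
word = 0x4546d0aa → little-endian bytes:
  [0]=0xaa  [1]=0xd0  [2]=0x46  [3]=0x45

aa d0 46 45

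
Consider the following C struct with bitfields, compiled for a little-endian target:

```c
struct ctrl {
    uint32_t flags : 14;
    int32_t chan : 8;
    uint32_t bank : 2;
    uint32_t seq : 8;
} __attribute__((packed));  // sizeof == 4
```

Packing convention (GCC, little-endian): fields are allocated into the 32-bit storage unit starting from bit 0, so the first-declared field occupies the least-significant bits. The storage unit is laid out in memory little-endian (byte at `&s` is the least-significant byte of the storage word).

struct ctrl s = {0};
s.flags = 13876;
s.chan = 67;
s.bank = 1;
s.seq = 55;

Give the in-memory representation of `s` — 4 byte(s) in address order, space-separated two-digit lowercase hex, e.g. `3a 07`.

flags (14b) val=13876 bits=0x3634 at bit 0: 0x00003634
chan (8b) val=67 bits=0x43 at bit 14: 0x0010f634
bank (2b) val=1 bits=0x1 at bit 22: 0x0050f634
seq (8b) val=55 bits=0x37 at bit 24: 0x3750f634
word = 0x3750f634 → little-endian bytes:
  [0]=0x34  [1]=0xf6  [2]=0x50  [3]=0x37

34 f6 50 37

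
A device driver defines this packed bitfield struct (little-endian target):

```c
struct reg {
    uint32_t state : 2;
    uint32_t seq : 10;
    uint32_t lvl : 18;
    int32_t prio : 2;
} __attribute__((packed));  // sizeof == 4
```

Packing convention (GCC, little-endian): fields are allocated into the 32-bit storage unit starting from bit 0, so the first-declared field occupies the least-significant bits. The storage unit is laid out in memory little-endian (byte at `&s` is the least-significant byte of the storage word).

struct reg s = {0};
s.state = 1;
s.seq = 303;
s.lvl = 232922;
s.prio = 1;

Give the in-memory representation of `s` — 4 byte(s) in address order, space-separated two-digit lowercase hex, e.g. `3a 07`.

state (2b) val=1 bits=0x1 at bit 0: 0x00000001
seq (10b) val=303 bits=0x12f at bit 2: 0x000004bd
lvl (18b) val=232922 bits=0x38dda at bit 12: 0x38dda4bd
prio (2b) val=1 bits=0x1 at bit 30: 0x78dda4bd
word = 0x78dda4bd → little-endian bytes:
  [0]=0xbd  [1]=0xa4  [2]=0xdd  [3]=0x78

bd a4 dd 78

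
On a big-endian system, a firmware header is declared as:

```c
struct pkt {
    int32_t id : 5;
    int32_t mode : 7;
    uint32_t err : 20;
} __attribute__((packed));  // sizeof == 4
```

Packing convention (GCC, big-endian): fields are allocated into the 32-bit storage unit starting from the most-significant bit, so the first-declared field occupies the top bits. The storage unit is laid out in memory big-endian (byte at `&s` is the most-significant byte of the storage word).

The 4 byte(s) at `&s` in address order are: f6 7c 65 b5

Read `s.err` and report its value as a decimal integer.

812469

[0]=0xf6 [1]=0x7c [2]=0x65 [3]=0xb5 (big-endian) → word 0xf67c65b5
id:5 @ bit 27 → (0xf67c65b5>>27)&0x1f = 0x1e
mode:7 @ bit 20 → (0xf67c65b5>>20)&0x7f = 0x67
err:20 @ bit 0 → (0xf67c65b5>>0)&0xfffff = 0xc65b5  ←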